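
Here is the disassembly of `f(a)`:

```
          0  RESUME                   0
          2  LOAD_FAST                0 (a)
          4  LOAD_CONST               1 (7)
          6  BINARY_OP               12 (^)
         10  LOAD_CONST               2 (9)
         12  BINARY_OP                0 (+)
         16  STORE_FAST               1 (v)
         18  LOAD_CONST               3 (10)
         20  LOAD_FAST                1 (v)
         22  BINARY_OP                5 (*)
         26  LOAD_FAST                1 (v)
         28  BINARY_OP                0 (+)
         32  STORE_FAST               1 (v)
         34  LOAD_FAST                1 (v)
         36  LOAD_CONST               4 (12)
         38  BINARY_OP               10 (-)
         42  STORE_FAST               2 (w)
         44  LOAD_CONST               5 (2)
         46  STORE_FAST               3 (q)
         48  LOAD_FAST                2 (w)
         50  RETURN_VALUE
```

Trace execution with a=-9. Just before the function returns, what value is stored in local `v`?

-77

LOAD_FAST a → push -9. Stack: [-9]
LOAD_CONST → push 7. Stack: [-9, 7]
BINARY_OP ^ → -9 ^ 7 = -16. Stack: [-16]
LOAD_CONST → push 9. Stack: [-16, 9]
BINARY_OP + → -16 + 9 = -7. Stack: [-7]
STORE_FAST v → v=-7. Stack: []
LOAD_CONST → push 10. Stack: [10]
LOAD_FAST v → push -7. Stack: [10, -7]
BINARY_OP * → 10 * -7 = -70. Stack: [-70]
LOAD_FAST v → push -7. Stack: [-70, -7]
BINARY_OP + → -70 + -7 = -77. Stack: [-77]
STORE_FAST v → v=-77. Stack: []
LOAD_FAST v → push -77. Stack: [-77]
LOAD_CONST → push 12. Stack: [-77, 12]
BINARY_OP - → -77 - 12 = -89. Stack: [-89]
STORE_FAST w → w=-89. Stack: []
LOAD_CONST → push 2. Stack: [2]
STORE_FAST q → q=2. Stack: []
LOAD_FAST w → push -89. Stack: [-89]
RETURN_VALUE → return -89.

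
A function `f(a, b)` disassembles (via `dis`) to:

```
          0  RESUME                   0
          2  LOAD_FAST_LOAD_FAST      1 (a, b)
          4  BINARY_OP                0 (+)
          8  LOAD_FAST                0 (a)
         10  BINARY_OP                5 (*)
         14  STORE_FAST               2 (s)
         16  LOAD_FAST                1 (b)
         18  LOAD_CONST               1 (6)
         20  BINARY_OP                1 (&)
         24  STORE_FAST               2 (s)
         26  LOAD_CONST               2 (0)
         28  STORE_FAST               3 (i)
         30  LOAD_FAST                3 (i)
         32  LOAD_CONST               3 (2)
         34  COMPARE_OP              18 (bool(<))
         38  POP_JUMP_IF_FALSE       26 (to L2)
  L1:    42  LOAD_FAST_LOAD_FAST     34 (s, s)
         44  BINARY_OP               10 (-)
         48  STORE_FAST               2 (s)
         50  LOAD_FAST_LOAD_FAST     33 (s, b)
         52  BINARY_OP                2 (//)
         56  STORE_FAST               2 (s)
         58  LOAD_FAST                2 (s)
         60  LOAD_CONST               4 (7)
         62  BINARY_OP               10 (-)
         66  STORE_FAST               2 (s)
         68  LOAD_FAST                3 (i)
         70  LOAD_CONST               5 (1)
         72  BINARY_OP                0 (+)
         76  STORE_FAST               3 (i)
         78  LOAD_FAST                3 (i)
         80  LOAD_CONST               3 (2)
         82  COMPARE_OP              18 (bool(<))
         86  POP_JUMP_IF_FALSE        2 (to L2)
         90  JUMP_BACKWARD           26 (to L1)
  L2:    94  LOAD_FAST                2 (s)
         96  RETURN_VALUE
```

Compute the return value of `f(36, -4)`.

-7

LOAD_FAST_LOAD_FAST a,b → push 36,-4. Stack: [36, -4]
BINARY_OP + → 36 + -4 = 32. Stack: [32]
LOAD_FAST a → push 36. Stack: [32, 36]
BINARY_OP * → 32 * 36 = 1152. Stack: [1152]
STORE_FAST s → s=1152. Stack: []
LOAD_FAST b → push -4. Stack: [-4]
LOAD_CONST → push 6. Stack: [-4, 6]
BINARY_OP & → -4 & 6 = 4. Stack: [4]
STORE_FAST s → s=4. Stack: []
LOAD_CONST → push 0. Stack: [0]
STORE_FAST i → i=0. Stack: []
LOAD_FAST i → push 0. Stack: [0]
LOAD_CONST → push 2. Stack: [0, 2]
COMPARE_OP bool(<) → 0 vs 2 = True. Stack: [True]
POP_JUMP_IF_FALSE → pop True; no jump. Stack: []
LOAD_FAST_LOAD_FAST s,s → push 4,4. Stack: [4, 4]
BINARY_OP - → 4 - 4 = 0. Stack: [0]
STORE_FAST s → s=0. Stack: []
LOAD_FAST_LOAD_FAST s,b → push 0,-4. Stack: [0, -4]
BINARY_OP // → 0 // -4 = 0. Stack: [0]
STORE_FAST s → s=0. Stack: []
LOAD_FAST s → push 0. Stack: [0]
LOAD_CONST → push 7. Stack: [0, 7]
BINARY_OP - → 0 - 7 = -7. Stack: [-7]
STORE_FAST s → s=-7. Stack: []
LOAD_FAST i → push 0. Stack: [0]
LOAD_CONST → push 1. Stack: [0, 1]
BINARY_OP + → 0 + 1 = 1. Stack: [1]
STORE_FAST i → i=1. Stack: []
LOAD_FAST i → push 1. Stack: [1]
LOAD_CONST → push 2. Stack: [1, 2]
COMPARE_OP bool(<) → 1 vs 2 = True. Stack: [True]
POP_JUMP_IF_FALSE → pop True; no jump. Stack: []
LOAD_FAST_LOAD_FAST s,s → push -7,-7. Stack: [-7, -7]
BINARY_OP - → -7 - -7 = 0. Stack: [0]
STORE_FAST s → s=0. Stack: []
LOAD_FAST_LOAD_FAST s,b → push 0,-4. Stack: [0, -4]
BINARY_OP // → 0 // -4 = 0. Stack: [0]
STORE_FAST s → s=0. Stack: []
LOAD_FAST s → push 0. Stack: [0]
LOAD_CONST → push 7. Stack: [0, 7]
BINARY_OP - → 0 - 7 = -7. Stack: [-7]
STORE_FAST s → s=-7. Stack: []
LOAD_FAST i → push 1. Stack: [1]
LOAD_CONST → push 1. Stack: [1, 1]
BINARY_OP + → 1 + 1 = 2. Stack: [2]
STORE_FAST i → i=2. Stack: []
LOAD_FAST i → push 2. Stack: [2]
LOAD_CONST → push 2. Stack: [2, 2]
COMPARE_OP bool(<) → 2 vs 2 = False. Stack: [False]
POP_JUMP_IF_FALSE → pop False; jump. Stack: []
LOAD_FAST s → push -7. Stack: [-7]
RETURN_VALUE → return -7.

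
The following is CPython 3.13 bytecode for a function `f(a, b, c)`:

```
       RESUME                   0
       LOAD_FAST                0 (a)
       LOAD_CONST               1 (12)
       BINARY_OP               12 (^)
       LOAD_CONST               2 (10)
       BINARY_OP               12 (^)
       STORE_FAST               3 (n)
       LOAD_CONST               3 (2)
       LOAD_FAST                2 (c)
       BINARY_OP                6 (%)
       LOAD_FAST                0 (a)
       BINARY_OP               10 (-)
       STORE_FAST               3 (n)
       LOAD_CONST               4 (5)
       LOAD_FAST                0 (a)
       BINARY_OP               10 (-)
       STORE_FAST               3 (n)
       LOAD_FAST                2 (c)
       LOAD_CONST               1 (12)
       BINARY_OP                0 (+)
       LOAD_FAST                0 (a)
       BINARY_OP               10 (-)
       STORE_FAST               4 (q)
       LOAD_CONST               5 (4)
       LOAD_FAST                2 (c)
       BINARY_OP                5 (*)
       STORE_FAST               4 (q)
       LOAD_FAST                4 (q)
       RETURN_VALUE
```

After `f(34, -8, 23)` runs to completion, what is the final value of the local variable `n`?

-29

LOAD_FAST a → push 34. Stack: [34]
LOAD_CONST → push 12. Stack: [34, 12]
BINARY_OP ^ → 34 ^ 12 = 46. Stack: [46]
LOAD_CONST → push 10. Stack: [46, 10]
BINARY_OP ^ → 46 ^ 10 = 36. Stack: [36]
STORE_FAST n → n=36. Stack: []
LOAD_CONST → push 2. Stack: [2]
LOAD_FAST c → push 23. Stack: [2, 23]
BINARY_OP % → 2 % 23 = 2. Stack: [2]
LOAD_FAST a → push 34. Stack: [2, 34]
BINARY_OP - → 2 - 34 = -32. Stack: [-32]
STORE_FAST n → n=-32. Stack: []
LOAD_CONST → push 5. Stack: [5]
LOAD_FAST a → push 34. Stack: [5, 34]
BINARY_OP - → 5 - 34 = -29. Stack: [-29]
STORE_FAST n → n=-29. Stack: []
LOAD_FAST c → push 23. Stack: [23]
LOAD_CONST → push 12. Stack: [23, 12]
BINARY_OP + → 23 + 12 = 35. Stack: [35]
LOAD_FAST a → push 34. Stack: [35, 34]
BINARY_OP - → 35 - 34 = 1. Stack: [1]
STORE_FAST q → q=1. Stack: []
LOAD_CONST → push 4. Stack: [4]
LOAD_FAST c → push 23. Stack: [4, 23]
BINARY_OP * → 4 * 23 = 92. Stack: [92]
STORE_FAST q → q=92. Stack: []
LOAD_FAST q → push 92. Stack: [92]
RETURN_VALUE → return 92.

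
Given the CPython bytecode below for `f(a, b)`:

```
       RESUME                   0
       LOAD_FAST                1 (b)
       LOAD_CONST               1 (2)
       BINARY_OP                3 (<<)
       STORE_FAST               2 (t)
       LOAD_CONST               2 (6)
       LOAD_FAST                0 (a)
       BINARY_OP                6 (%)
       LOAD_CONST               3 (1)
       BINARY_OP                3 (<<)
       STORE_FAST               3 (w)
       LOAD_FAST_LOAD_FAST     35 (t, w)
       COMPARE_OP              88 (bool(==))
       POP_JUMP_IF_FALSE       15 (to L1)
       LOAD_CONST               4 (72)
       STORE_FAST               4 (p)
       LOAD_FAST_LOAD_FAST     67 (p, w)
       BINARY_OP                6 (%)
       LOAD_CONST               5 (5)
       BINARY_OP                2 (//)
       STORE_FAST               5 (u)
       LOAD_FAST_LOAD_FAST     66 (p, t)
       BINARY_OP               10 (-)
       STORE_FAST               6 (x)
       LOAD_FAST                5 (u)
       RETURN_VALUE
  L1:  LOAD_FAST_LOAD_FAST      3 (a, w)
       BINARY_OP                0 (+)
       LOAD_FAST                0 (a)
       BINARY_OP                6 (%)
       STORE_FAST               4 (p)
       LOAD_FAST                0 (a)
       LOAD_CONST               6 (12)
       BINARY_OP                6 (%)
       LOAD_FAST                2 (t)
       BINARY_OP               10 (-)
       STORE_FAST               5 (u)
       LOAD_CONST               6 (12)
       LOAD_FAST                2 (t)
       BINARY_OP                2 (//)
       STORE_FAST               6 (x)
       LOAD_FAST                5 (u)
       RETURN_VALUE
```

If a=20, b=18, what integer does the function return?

-64

LOAD_FAST b → push 18. Stack: [18]
LOAD_CONST → push 2. Stack: [18, 2]
BINARY_OP << → 18 << 2 = 72. Stack: [72]
STORE_FAST t → t=72. Stack: []
LOAD_CONST → push 6. Stack: [6]
LOAD_FAST a → push 20. Stack: [6, 20]
BINARY_OP % → 6 % 20 = 6. Stack: [6]
LOAD_CONST → push 1. Stack: [6, 1]
BINARY_OP << → 6 << 1 = 12. Stack: [12]
STORE_FAST w → w=12. Stack: []
LOAD_FAST_LOAD_FAST t,w → push 72,12. Stack: [72, 12]
COMPARE_OP bool(==) → 72 vs 12 = False. Stack: [False]
POP_JUMP_IF_FALSE → pop False; jump. Stack: []
LOAD_FAST_LOAD_FAST a,w → push 20,12. Stack: [20, 12]
BINARY_OP + → 20 + 12 = 32. Stack: [32]
LOAD_FAST a → push 20. Stack: [32, 20]
BINARY_OP % → 32 % 20 = 12. Stack: [12]
STORE_FAST p → p=12. Stack: []
LOAD_FAST a → push 20. Stack: [20]
LOAD_CONST → push 12. Stack: [20, 12]
BINARY_OP % → 20 % 12 = 8. Stack: [8]
LOAD_FAST t → push 72. Stack: [8, 72]
BINARY_OP - → 8 - 72 = -64. Stack: [-64]
STORE_FAST u → u=-64. Stack: []
LOAD_CONST → push 12. Stack: [12]
LOAD_FAST t → push 72. Stack: [12, 72]
BINARY_OP // → 12 // 72 = 0. Stack: [0]
STORE_FAST x → x=0. Stack: []
LOAD_FAST u → push -64. Stack: [-64]
RETURN_VALUE → return -64.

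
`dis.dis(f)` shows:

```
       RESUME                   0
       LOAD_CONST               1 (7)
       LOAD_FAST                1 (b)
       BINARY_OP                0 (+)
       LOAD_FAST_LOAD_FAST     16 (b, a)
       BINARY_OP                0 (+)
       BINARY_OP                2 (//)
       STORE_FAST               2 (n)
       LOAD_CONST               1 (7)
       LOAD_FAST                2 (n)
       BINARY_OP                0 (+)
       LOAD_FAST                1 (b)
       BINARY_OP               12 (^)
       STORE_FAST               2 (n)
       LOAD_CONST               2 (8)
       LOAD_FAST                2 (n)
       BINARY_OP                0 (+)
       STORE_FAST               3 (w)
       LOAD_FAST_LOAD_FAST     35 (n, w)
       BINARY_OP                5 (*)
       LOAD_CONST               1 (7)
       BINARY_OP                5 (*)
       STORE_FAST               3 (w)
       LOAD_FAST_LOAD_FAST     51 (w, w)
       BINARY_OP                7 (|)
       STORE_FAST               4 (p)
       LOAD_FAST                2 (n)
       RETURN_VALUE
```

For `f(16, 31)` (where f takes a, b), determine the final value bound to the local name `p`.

5376

LOAD_CONST → push 7. Stack: [7]
LOAD_FAST b → push 31. Stack: [7, 31]
BINARY_OP + → 7 + 31 = 38. Stack: [38]
LOAD_FAST_LOAD_FAST b,a → push 31,16. Stack: [38, 31, 16]
BINARY_OP + → 31 + 16 = 47. Stack: [38, 47]
BINARY_OP // → 38 // 47 = 0. Stack: [0]
STORE_FAST n → n=0. Stack: []
LOAD_CONST → push 7. Stack: [7]
LOAD_FAST n → push 0. Stack: [7, 0]
BINARY_OP + → 7 + 0 = 7. Stack: [7]
LOAD_FAST b → push 31. Stack: [7, 31]
BINARY_OP ^ → 7 ^ 31 = 24. Stack: [24]
STORE_FAST n → n=24. Stack: []
LOAD_CONST → push 8. Stack: [8]
LOAD_FAST n → push 24. Stack: [8, 24]
BINARY_OP + → 8 + 24 = 32. Stack: [32]
STORE_FAST w → w=32. Stack: []
LOAD_FAST_LOAD_FAST n,w → push 24,32. Stack: [24, 32]
BINARY_OP * → 24 * 32 = 768. Stack: [768]
LOAD_CONST → push 7. Stack: [768, 7]
BINARY_OP * → 768 * 7 = 5376. Stack: [5376]
STORE_FAST w → w=5376. Stack: []
LOAD_FAST_LOAD_FAST w,w → push 5376,5376. Stack: [5376, 5376]
BINARY_OP | → 5376 | 5376 = 5376. Stack: [5376]
STORE_FAST p → p=5376. Stack: []
LOAD_FAST n → push 24. Stack: [24]
RETURN_VALUE → return 24.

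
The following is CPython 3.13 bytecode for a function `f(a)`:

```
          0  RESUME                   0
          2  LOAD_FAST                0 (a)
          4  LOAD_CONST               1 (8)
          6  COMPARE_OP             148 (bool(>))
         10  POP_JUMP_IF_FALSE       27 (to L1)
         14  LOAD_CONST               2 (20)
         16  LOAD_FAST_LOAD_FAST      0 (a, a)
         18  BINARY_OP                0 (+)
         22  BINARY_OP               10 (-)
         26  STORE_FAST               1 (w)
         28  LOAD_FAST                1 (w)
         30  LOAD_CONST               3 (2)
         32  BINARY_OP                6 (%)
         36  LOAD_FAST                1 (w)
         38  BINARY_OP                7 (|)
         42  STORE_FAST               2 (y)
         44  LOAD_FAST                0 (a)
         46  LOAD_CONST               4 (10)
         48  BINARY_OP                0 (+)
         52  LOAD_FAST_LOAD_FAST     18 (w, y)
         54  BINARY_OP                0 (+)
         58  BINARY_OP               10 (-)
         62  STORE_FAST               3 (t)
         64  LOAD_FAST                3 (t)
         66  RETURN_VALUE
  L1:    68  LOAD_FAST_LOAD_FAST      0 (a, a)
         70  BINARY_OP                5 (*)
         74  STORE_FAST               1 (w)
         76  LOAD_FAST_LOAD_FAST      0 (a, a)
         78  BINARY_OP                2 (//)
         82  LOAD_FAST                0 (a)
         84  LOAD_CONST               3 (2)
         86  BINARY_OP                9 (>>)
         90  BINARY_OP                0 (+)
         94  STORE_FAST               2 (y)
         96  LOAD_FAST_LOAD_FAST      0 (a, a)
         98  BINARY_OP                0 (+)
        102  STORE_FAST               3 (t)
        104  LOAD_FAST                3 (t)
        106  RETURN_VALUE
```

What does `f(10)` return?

20

LOAD_FAST a → push 10. Stack: [10]
LOAD_CONST → push 8. Stack: [10, 8]
COMPARE_OP bool(>) → 10 vs 8 = True. Stack: [True]
POP_JUMP_IF_FALSE → pop True; no jump. Stack: []
LOAD_CONST → push 20. Stack: [20]
LOAD_FAST_LOAD_FAST a,a → push 10,10. Stack: [20, 10, 10]
BINARY_OP + → 10 + 10 = 20. Stack: [20, 20]
BINARY_OP - → 20 - 20 = 0. Stack: [0]
STORE_FAST w → w=0. Stack: []
LOAD_FAST w → push 0. Stack: [0]
LOAD_CONST → push 2. Stack: [0, 2]
BINARY_OP % → 0 % 2 = 0. Stack: [0]
LOAD_FAST w → push 0. Stack: [0, 0]
BINARY_OP | → 0 | 0 = 0. Stack: [0]
STORE_FAST y → y=0. Stack: []
LOAD_FAST a → push 10. Stack: [10]
LOAD_CONST → push 10. Stack: [10, 10]
BINARY_OP + → 10 + 10 = 20. Stack: [20]
LOAD_FAST_LOAD_FAST w,y → push 0,0. Stack: [20, 0, 0]
BINARY_OP + → 0 + 0 = 0. Stack: [20, 0]
BINARY_OP - → 20 - 0 = 20. Stack: [20]
STORE_FAST t → t=20. Stack: []
LOAD_FAST t → push 20. Stack: [20]
RETURN_VALUE → return 20.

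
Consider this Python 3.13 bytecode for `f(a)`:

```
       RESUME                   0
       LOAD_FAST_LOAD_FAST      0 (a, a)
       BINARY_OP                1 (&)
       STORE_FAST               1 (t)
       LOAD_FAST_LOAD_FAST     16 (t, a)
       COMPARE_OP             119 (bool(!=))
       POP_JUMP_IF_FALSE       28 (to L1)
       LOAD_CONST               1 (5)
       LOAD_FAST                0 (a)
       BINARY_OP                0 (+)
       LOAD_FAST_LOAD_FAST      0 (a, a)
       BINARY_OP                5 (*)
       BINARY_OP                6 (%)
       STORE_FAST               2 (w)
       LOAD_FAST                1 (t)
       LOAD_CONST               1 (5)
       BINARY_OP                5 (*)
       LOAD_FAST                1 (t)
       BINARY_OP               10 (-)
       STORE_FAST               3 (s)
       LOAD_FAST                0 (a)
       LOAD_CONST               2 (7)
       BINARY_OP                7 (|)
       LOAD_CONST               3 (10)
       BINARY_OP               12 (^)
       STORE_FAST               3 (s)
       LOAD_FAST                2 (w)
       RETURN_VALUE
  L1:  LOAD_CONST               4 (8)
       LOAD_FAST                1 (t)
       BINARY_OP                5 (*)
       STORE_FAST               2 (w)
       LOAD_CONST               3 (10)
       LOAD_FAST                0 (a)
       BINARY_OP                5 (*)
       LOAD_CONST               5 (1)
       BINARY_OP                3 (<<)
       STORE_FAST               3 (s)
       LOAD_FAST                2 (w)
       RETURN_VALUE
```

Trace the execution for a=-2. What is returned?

LOAD_FAST_LOAD_FAST a,a → push -2,-2. Stack: [-2, -2]
BINARY_OP & → -2 & -2 = -2. Stack: [-2]
STORE_FAST t → t=-2. Stack: []
LOAD_FAST_LOAD_FAST t,a → push -2,-2. Stack: [-2, -2]
COMPARE_OP bool(!=) → -2 vs -2 = False. Stack: [False]
POP_JUMP_IF_FALSE → pop False; jump. Stack: []
LOAD_CONST → push 8. Stack: [8]
LOAD_FAST t → push -2. Stack: [8, -2]
BINARY_OP * → 8 * -2 = -16. Stack: [-16]
STORE_FAST w → w=-16. Stack: []
LOAD_CONST → push 10. Stack: [10]
LOAD_FAST a → push -2. Stack: [10, -2]
BINARY_OP * → 10 * -2 = -20. Stack: [-20]
LOAD_CONST → push 1. Stack: [-20, 1]
BINARY_OP << → -20 << 1 = -40. Stack: [-40]
STORE_FAST s → s=-40. Stack: []
LOAD_FAST w → push -16. Stack: [-16]
RETURN_VALUE → return -16.

-16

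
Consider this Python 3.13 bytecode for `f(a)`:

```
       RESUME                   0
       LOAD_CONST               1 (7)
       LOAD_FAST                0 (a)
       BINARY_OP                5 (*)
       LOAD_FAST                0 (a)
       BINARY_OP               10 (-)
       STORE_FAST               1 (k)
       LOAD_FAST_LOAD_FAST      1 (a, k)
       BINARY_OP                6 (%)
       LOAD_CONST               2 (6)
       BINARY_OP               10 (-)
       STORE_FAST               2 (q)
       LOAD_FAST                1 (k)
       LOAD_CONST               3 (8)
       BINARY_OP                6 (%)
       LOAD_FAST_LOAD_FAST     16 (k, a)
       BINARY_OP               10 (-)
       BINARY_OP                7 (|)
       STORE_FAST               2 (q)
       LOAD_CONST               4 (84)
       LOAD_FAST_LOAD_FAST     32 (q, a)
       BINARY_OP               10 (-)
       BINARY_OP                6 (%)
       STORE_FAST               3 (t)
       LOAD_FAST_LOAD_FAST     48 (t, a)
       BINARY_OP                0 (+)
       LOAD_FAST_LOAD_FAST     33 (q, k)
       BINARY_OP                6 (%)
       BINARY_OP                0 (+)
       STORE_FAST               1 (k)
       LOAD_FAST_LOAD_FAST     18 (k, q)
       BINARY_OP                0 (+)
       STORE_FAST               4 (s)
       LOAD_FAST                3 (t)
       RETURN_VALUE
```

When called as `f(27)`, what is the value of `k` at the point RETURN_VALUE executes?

LOAD_CONST → push 7. Stack: [7]
LOAD_FAST a → push 27. Stack: [7, 27]
BINARY_OP * → 7 * 27 = 189. Stack: [189]
LOAD_FAST a → push 27. Stack: [189, 27]
BINARY_OP - → 189 - 27 = 162. Stack: [162]
STORE_FAST k → k=162. Stack: []
LOAD_FAST_LOAD_FAST a,k → push 27,162. Stack: [27, 162]
BINARY_OP % → 27 % 162 = 27. Stack: [27]
LOAD_CONST → push 6. Stack: [27, 6]
BINARY_OP - → 27 - 6 = 21. Stack: [21]
STORE_FAST q → q=21. Stack: []
LOAD_FAST k → push 162. Stack: [162]
LOAD_CONST → push 8. Stack: [162, 8]
BINARY_OP % → 162 % 8 = 2. Stack: [2]
LOAD_FAST_LOAD_FAST k,a → push 162,27. Stack: [2, 162, 27]
BINARY_OP - → 162 - 27 = 135. Stack: [2, 135]
BINARY_OP | → 2 | 135 = 135. Stack: [135]
STORE_FAST q → q=135. Stack: []
LOAD_CONST → push 84. Stack: [84]
LOAD_FAST_LOAD_FAST q,a → push 135,27. Stack: [84, 135, 27]
BINARY_OP - → 135 - 27 = 108. Stack: [84, 108]
BINARY_OP % → 84 % 108 = 84. Stack: [84]
STORE_FAST t → t=84. Stack: []
LOAD_FAST_LOAD_FAST t,a → push 84,27. Stack: [84, 27]
BINARY_OP + → 84 + 27 = 111. Stack: [111]
LOAD_FAST_LOAD_FAST q,k → push 135,162. Stack: [111, 135, 162]
BINARY_OP % → 135 % 162 = 135. Stack: [111, 135]
BINARY_OP + → 111 + 135 = 246. Stack: [246]
STORE_FAST k → k=246. Stack: []
LOAD_FAST_LOAD_FAST k,q → push 246,135. Stack: [246, 135]
BINARY_OP + → 246 + 135 = 381. Stack: [381]
STORE_FAST s → s=381. Stack: []
LOAD_FAST t → push 84. Stack: [84]
RETURN_VALUE → return 84.

246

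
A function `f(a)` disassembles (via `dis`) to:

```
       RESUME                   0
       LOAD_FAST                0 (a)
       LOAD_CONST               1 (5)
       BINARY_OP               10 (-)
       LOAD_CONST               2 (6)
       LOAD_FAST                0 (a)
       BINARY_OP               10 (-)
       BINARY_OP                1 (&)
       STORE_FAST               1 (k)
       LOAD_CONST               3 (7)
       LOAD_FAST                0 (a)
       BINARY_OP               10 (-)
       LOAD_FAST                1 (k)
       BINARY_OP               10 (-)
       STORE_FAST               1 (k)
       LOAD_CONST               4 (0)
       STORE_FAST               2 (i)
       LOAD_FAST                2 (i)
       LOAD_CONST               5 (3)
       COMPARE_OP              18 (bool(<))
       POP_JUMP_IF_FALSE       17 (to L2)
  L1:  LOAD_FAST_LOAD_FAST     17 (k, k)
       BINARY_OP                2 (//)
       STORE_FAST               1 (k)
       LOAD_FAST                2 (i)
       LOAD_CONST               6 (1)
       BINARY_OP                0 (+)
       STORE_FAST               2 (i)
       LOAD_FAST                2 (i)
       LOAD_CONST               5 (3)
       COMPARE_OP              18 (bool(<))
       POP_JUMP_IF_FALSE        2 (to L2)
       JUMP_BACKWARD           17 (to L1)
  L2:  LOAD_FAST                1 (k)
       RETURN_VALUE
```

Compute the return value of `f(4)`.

LOAD_FAST a → push 4. Stack: [4]
LOAD_CONST → push 5. Stack: [4, 5]
BINARY_OP - → 4 - 5 = -1. Stack: [-1]
LOAD_CONST → push 6. Stack: [-1, 6]
LOAD_FAST a → push 4. Stack: [-1, 6, 4]
BINARY_OP - → 6 - 4 = 2. Stack: [-1, 2]
BINARY_OP & → -1 & 2 = 2. Stack: [2]
STORE_FAST k → k=2. Stack: []
LOAD_CONST → push 7. Stack: [7]
LOAD_FAST a → push 4. Stack: [7, 4]
BINARY_OP - → 7 - 4 = 3. Stack: [3]
LOAD_FAST k → push 2. Stack: [3, 2]
BINARY_OP - → 3 - 2 = 1. Stack: [1]
STORE_FAST k → k=1. Stack: []
LOAD_CONST → push 0. Stack: [0]
STORE_FAST i → i=0. Stack: []
LOAD_FAST i → push 0. Stack: [0]
LOAD_CONST → push 3. Stack: [0, 3]
COMPARE_OP bool(<) → 0 vs 3 = True. Stack: [True]
POP_JUMP_IF_FALSE → pop True; no jump. Stack: []
LOAD_FAST_LOAD_FAST k,k → push 1,1. Stack: [1, 1]
BINARY_OP // → 1 // 1 = 1. Stack: [1]
STORE_FAST k → k=1. Stack: []
LOAD_FAST i → push 0. Stack: [0]
LOAD_CONST → push 1. Stack: [0, 1]
BINARY_OP + → 0 + 1 = 1. Stack: [1]
STORE_FAST i → i=1. Stack: []
LOAD_FAST i → push 1. Stack: [1]
LOAD_CONST → push 3. Stack: [1, 3]
COMPARE_OP bool(<) → 1 vs 3 = True. Stack: [True]
POP_JUMP_IF_FALSE → pop True; no jump. Stack: []
LOAD_FAST_LOAD_FAST k,k → push 1,1. Stack: [1, 1]
BINARY_OP // → 1 // 1 = 1. Stack: [1]
STORE_FAST k → k=1. Stack: []
LOAD_FAST i → push 1. Stack: [1]
LOAD_CONST → push 1. Stack: [1, 1]
BINARY_OP + → 1 + 1 = 2. Stack: [2]
STORE_FAST i → i=2. Stack: []
LOAD_FAST i → push 2. Stack: [2]
LOAD_CONST → push 3. Stack: [2, 3]
COMPARE_OP bool(<) → 2 vs 3 = True. Stack: [True]
POP_JUMP_IF_FALSE → pop True; no jump. Stack: []
LOAD_FAST_LOAD_FAST k,k → push 1,1. Stack: [1, 1]
BINARY_OP // → 1 // 1 = 1. Stack: [1]
STORE_FAST k → k=1. Stack: []
LOAD_FAST i → push 2. Stack: [2]
LOAD_CONST → push 1. Stack: [2, 1]
BINARY_OP + → 2 + 1 = 3. Stack: [3]
STORE_FAST i → i=3. Stack: []
LOAD_FAST i → push 3. Stack: [3]
LOAD_CONST → push 3. Stack: [3, 3]
COMPARE_OP bool(<) → 3 vs 3 = False. Stack: [False]
POP_JUMP_IF_FALSE → pop False; jump. Stack: []
LOAD_FAST k → push 1. Stack: [1]
RETURN_VALUE → return 1.

1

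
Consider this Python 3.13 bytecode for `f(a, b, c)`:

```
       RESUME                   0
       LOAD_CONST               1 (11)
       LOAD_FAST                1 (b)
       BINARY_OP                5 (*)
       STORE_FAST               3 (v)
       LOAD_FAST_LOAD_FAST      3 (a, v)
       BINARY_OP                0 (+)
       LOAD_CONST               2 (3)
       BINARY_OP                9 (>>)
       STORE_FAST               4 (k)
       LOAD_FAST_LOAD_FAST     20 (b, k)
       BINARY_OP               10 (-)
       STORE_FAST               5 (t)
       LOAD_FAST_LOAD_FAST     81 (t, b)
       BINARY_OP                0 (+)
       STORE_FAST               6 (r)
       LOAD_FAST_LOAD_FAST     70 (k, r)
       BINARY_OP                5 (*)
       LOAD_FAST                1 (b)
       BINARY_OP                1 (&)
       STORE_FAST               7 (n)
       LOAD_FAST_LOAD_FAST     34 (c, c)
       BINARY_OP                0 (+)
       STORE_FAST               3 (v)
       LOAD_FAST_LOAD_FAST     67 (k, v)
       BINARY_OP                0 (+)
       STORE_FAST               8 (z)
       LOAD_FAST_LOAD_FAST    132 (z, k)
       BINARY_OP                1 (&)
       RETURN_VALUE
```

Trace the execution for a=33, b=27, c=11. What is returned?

41

LOAD_CONST → push 11. Stack: [11]
LOAD_FAST b → push 27. Stack: [11, 27]
BINARY_OP * → 11 * 27 = 297. Stack: [297]
STORE_FAST v → v=297. Stack: []
LOAD_FAST_LOAD_FAST a,v → push 33,297. Stack: [33, 297]
BINARY_OP + → 33 + 297 = 330. Stack: [330]
LOAD_CONST → push 3. Stack: [330, 3]
BINARY_OP >> → 330 >> 3 = 41. Stack: [41]
STORE_FAST k → k=41. Stack: []
LOAD_FAST_LOAD_FAST b,k → push 27,41. Stack: [27, 41]
BINARY_OP - → 27 - 41 = -14. Stack: [-14]
STORE_FAST t → t=-14. Stack: []
LOAD_FAST_LOAD_FAST t,b → push -14,27. Stack: [-14, 27]
BINARY_OP + → -14 + 27 = 13. Stack: [13]
STORE_FAST r → r=13. Stack: []
LOAD_FAST_LOAD_FAST k,r → push 41,13. Stack: [41, 13]
BINARY_OP * → 41 * 13 = 533. Stack: [533]
LOAD_FAST b → push 27. Stack: [533, 27]
BINARY_OP & → 533 & 27 = 17. Stack: [17]
STORE_FAST n → n=17. Stack: []
LOAD_FAST_LOAD_FAST c,c → push 11,11. Stack: [11, 11]
BINARY_OP + → 11 + 11 = 22. Stack: [22]
STORE_FAST v → v=22. Stack: []
LOAD_FAST_LOAD_FAST k,v → push 41,22. Stack: [41, 22]
BINARY_OP + → 41 + 22 = 63. Stack: [63]
STORE_FAST z → z=63. Stack: []
LOAD_FAST_LOAD_FAST z,k → push 63,41. Stack: [63, 41]
BINARY_OP & → 63 & 41 = 41. Stack: [41]
RETURN_VALUE → return 41.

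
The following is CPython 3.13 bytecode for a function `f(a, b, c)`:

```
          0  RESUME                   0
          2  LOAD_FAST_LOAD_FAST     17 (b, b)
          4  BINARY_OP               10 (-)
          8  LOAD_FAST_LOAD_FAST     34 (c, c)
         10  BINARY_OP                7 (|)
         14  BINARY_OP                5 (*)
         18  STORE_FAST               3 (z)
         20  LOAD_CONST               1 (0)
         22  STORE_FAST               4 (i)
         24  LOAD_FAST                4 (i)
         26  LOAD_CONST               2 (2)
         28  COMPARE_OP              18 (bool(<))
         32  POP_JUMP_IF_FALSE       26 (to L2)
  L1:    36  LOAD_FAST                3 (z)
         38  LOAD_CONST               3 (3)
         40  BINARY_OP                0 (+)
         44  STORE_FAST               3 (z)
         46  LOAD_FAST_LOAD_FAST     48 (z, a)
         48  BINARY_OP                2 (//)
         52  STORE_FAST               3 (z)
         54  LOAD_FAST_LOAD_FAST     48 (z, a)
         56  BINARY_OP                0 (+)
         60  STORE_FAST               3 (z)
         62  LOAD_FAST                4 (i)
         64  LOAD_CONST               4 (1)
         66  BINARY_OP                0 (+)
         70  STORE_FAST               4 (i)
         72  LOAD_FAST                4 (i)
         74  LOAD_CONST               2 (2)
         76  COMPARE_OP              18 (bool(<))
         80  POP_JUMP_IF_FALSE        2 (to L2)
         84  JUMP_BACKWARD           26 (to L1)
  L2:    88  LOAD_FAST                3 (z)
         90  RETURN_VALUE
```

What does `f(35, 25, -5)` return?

36

LOAD_FAST_LOAD_FAST b,b → push 25,25. Stack: [25, 25]
BINARY_OP - → 25 - 25 = 0. Stack: [0]
LOAD_FAST_LOAD_FAST c,c → push -5,-5. Stack: [0, -5, -5]
BINARY_OP | → -5 | -5 = -5. Stack: [0, -5]
BINARY_OP * → 0 * -5 = 0. Stack: [0]
STORE_FAST z → z=0. Stack: []
LOAD_CONST → push 0. Stack: [0]
STORE_FAST i → i=0. Stack: []
LOAD_FAST i → push 0. Stack: [0]
LOAD_CONST → push 2. Stack: [0, 2]
COMPARE_OP bool(<) → 0 vs 2 = True. Stack: [True]
POP_JUMP_IF_FALSE → pop True; no jump. Stack: []
LOAD_FAST z → push 0. Stack: [0]
LOAD_CONST → push 3. Stack: [0, 3]
BINARY_OP + → 0 + 3 = 3. Stack: [3]
STORE_FAST z → z=3. Stack: []
LOAD_FAST_LOAD_FAST z,a → push 3,35. Stack: [3, 35]
BINARY_OP // → 3 // 35 = 0. Stack: [0]
STORE_FAST z → z=0. Stack: []
LOAD_FAST_LOAD_FAST z,a → push 0,35. Stack: [0, 35]
BINARY_OP + → 0 + 35 = 35. Stack: [35]
STORE_FAST z → z=35. Stack: []
LOAD_FAST i → push 0. Stack: [0]
LOAD_CONST → push 1. Stack: [0, 1]
BINARY_OP + → 0 + 1 = 1. Stack: [1]
STORE_FAST i → i=1. Stack: []
LOAD_FAST i → push 1. Stack: [1]
LOAD_CONST → push 2. Stack: [1, 2]
COMPARE_OP bool(<) → 1 vs 2 = True. Stack: [True]
POP_JUMP_IF_FALSE → pop True; no jump. Stack: []
LOAD_FAST z → push 35. Stack: [35]
LOAD_CONST → push 3. Stack: [35, 3]
BINARY_OP + → 35 + 3 = 38. Stack: [38]
STORE_FAST z → z=38. Stack: []
LOAD_FAST_LOAD_FAST z,a → push 38,35. Stack: [38, 35]
BINARY_OP // → 38 // 35 = 1. Stack: [1]
STORE_FAST z → z=1. Stack: []
LOAD_FAST_LOAD_FAST z,a → push 1,35. Stack: [1, 35]
BINARY_OP + → 1 + 35 = 36. Stack: [36]
STORE_FAST z → z=36. Stack: []
LOAD_FAST i → push 1. Stack: [1]
LOAD_CONST → push 1. Stack: [1, 1]
BINARY_OP + → 1 + 1 = 2. Stack: [2]
STORE_FAST i → i=2. Stack: []
LOAD_FAST i → push 2. Stack: [2]
LOAD_CONST → push 2. Stack: [2, 2]
COMPARE_OP bool(<) → 2 vs 2 = False. Stack: [False]
POP_JUMP_IF_FALSE → pop False; jump. Stack: []
LOAD_FAST z → push 36. Stack: [36]
RETURN_VALUE → return 36.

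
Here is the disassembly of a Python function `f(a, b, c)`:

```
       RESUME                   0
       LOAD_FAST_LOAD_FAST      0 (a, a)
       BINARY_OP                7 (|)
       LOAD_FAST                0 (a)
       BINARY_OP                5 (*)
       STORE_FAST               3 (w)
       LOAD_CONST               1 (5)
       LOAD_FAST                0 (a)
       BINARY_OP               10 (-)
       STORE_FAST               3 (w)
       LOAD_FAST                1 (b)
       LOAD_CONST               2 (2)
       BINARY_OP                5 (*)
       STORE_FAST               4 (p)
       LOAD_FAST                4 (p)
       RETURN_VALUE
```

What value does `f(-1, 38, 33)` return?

LOAD_FAST_LOAD_FAST a,a → push -1,-1. Stack: [-1, -1]
BINARY_OP | → -1 | -1 = -1. Stack: [-1]
LOAD_FAST a → push -1. Stack: [-1, -1]
BINARY_OP * → -1 * -1 = 1. Stack: [1]
STORE_FAST w → w=1. Stack: []
LOAD_CONST → push 5. Stack: [5]
LOAD_FAST a → push -1. Stack: [5, -1]
BINARY_OP - → 5 - -1 = 6. Stack: [6]
STORE_FAST w → w=6. Stack: []
LOAD_FAST b → push 38. Stack: [38]
LOAD_CONST → push 2. Stack: [38, 2]
BINARY_OP * → 38 * 2 = 76. Stack: [76]
STORE_FAST p → p=76. Stack: []
LOAD_FAST p → push 76. Stack: [76]
RETURN_VALUE → return 76.

76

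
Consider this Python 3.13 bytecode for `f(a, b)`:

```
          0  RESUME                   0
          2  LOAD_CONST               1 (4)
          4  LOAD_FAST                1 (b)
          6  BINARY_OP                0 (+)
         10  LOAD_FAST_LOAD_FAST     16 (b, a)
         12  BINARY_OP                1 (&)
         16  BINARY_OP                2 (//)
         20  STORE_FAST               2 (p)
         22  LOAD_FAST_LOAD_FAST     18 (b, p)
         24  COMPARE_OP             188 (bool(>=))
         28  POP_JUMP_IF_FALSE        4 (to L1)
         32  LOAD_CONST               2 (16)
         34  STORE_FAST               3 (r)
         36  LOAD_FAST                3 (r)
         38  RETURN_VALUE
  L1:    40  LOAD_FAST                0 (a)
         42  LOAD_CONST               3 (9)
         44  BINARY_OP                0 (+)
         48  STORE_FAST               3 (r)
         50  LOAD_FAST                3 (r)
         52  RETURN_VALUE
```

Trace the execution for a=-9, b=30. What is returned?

LOAD_CONST → push 4. Stack: [4]
LOAD_FAST b → push 30. Stack: [4, 30]
BINARY_OP + → 4 + 30 = 34. Stack: [34]
LOAD_FAST_LOAD_FAST b,a → push 30,-9. Stack: [34, 30, -9]
BINARY_OP & → 30 & -9 = 22. Stack: [34, 22]
BINARY_OP // → 34 // 22 = 1. Stack: [1]
STORE_FAST p → p=1. Stack: []
LOAD_FAST_LOAD_FAST b,p → push 30,1. Stack: [30, 1]
COMPARE_OP bool(>=) → 30 vs 1 = True. Stack: [True]
POP_JUMP_IF_FALSE → pop True; no jump. Stack: []
LOAD_CONST → push 16. Stack: [16]
STORE_FAST r → r=16. Stack: []
LOAD_FAST r → push 16. Stack: [16]
RETURN_VALUE → return 16.

16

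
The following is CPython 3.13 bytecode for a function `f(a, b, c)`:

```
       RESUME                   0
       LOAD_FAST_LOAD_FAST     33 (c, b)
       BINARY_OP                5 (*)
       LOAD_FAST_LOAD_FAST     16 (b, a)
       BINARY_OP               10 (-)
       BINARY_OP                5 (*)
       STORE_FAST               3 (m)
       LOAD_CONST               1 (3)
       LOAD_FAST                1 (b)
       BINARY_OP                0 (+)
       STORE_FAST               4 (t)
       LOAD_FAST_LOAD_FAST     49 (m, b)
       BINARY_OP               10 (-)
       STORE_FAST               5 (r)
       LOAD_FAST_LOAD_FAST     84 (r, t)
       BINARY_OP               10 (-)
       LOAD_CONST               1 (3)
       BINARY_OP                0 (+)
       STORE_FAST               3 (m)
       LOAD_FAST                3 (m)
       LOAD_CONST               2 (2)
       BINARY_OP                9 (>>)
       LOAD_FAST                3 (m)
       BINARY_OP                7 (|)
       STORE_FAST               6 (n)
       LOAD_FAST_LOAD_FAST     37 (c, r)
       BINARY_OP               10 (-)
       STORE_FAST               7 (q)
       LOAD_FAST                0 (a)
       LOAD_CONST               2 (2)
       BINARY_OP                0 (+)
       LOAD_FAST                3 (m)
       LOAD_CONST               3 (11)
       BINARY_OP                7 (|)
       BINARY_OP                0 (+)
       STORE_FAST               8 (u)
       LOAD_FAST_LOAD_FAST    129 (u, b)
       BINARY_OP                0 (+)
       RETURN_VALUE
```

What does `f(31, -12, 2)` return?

1088

LOAD_FAST_LOAD_FAST c,b → push 2,-12. Stack: [2, -12]
BINARY_OP * → 2 * -12 = -24. Stack: [-24]
LOAD_FAST_LOAD_FAST b,a → push -12,31. Stack: [-24, -12, 31]
BINARY_OP - → -12 - 31 = -43. Stack: [-24, -43]
BINARY_OP * → -24 * -43 = 1032. Stack: [1032]
STORE_FAST m → m=1032. Stack: []
LOAD_CONST → push 3. Stack: [3]
LOAD_FAST b → push -12. Stack: [3, -12]
BINARY_OP + → 3 + -12 = -9. Stack: [-9]
STORE_FAST t → t=-9. Stack: []
LOAD_FAST_LOAD_FAST m,b → push 1032,-12. Stack: [1032, -12]
BINARY_OP - → 1032 - -12 = 1044. Stack: [1044]
STORE_FAST r → r=1044. Stack: []
LOAD_FAST_LOAD_FAST r,t → push 1044,-9. Stack: [1044, -9]
BINARY_OP - → 1044 - -9 = 1053. Stack: [1053]
LOAD_CONST → push 3. Stack: [1053, 3]
BINARY_OP + → 1053 + 3 = 1056. Stack: [1056]
STORE_FAST m → m=1056. Stack: []
LOAD_FAST m → push 1056. Stack: [1056]
LOAD_CONST → push 2. Stack: [1056, 2]
BINARY_OP >> → 1056 >> 2 = 264. Stack: [264]
LOAD_FAST m → push 1056. Stack: [264, 1056]
BINARY_OP | → 264 | 1056 = 1320. Stack: [1320]
STORE_FAST n → n=1320. Stack: []
LOAD_FAST_LOAD_FAST c,r → push 2,1044. Stack: [2, 1044]
BINARY_OP - → 2 - 1044 = -1042. Stack: [-1042]
STORE_FAST q → q=-1042. Stack: []
LOAD_FAST a → push 31. Stack: [31]
LOAD_CONST → push 2. Stack: [31, 2]
BINARY_OP + → 31 + 2 = 33. Stack: [33]
LOAD_FAST m → push 1056. Stack: [33, 1056]
LOAD_CONST → push 11. Stack: [33, 1056, 11]
BINARY_OP | → 1056 | 11 = 1067. Stack: [33, 1067]
BINARY_OP + → 33 + 1067 = 1100. Stack: [1100]
STORE_FAST u → u=1100. Stack: []
LOAD_FAST_LOAD_FAST u,b → push 1100,-12. Stack: [1100, -12]
BINARY_OP + → 1100 + -12 = 1088. Stack: [1088]
RETURN_VALUE → return 1088.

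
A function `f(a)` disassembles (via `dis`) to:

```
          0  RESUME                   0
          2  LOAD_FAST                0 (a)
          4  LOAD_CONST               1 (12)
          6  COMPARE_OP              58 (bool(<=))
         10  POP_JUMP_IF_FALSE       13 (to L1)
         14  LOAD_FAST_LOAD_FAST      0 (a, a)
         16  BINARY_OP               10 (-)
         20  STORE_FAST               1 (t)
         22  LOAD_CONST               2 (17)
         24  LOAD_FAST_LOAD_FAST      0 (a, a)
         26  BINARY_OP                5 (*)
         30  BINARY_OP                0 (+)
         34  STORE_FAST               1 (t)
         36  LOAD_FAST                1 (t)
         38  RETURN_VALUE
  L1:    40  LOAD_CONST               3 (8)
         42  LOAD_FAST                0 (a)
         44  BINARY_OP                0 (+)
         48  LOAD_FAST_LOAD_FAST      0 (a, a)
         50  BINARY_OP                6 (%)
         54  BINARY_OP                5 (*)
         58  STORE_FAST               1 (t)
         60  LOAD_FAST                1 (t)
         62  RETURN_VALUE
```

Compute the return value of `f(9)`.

98

LOAD_FAST a → push 9. Stack: [9]
LOAD_CONST → push 12. Stack: [9, 12]
COMPARE_OP bool(<=) → 9 vs 12 = True. Stack: [True]
POP_JUMP_IF_FALSE → pop True; no jump. Stack: []
LOAD_FAST_LOAD_FAST a,a → push 9,9. Stack: [9, 9]
BINARY_OP - → 9 - 9 = 0. Stack: [0]
STORE_FAST t → t=0. Stack: []
LOAD_CONST → push 17. Stack: [17]
LOAD_FAST_LOAD_FAST a,a → push 9,9. Stack: [17, 9, 9]
BINARY_OP * → 9 * 9 = 81. Stack: [17, 81]
BINARY_OP + → 17 + 81 = 98. Stack: [98]
STORE_FAST t → t=98. Stack: []
LOAD_FAST t → push 98. Stack: [98]
RETURN_VALUE → return 98.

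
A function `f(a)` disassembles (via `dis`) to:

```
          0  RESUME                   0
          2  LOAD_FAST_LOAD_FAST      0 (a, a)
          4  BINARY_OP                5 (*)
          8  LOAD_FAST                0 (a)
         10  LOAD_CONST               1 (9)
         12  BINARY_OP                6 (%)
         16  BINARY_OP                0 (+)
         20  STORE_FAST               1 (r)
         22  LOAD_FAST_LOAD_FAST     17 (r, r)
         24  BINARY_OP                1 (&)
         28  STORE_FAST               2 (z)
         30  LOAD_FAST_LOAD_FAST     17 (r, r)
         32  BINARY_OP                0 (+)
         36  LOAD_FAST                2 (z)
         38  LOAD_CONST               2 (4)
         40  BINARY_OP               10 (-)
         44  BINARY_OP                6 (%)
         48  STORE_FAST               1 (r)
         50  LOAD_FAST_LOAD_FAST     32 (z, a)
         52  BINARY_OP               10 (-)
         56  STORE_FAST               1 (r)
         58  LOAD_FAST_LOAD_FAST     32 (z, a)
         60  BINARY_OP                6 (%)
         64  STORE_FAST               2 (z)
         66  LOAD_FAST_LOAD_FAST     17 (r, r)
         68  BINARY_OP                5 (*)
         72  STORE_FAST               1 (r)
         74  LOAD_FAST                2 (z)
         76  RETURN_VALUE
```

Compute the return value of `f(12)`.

LOAD_FAST_LOAD_FAST a,a → push 12,12. Stack: [12, 12]
BINARY_OP * → 12 * 12 = 144. Stack: [144]
LOAD_FAST a → push 12. Stack: [144, 12]
LOAD_CONST → push 9. Stack: [144, 12, 9]
BINARY_OP % → 12 % 9 = 3. Stack: [144, 3]
BINARY_OP + → 144 + 3 = 147. Stack: [147]
STORE_FAST r → r=147. Stack: []
LOAD_FAST_LOAD_FAST r,r → push 147,147. Stack: [147, 147]
BINARY_OP & → 147 & 147 = 147. Stack: [147]
STORE_FAST z → z=147. Stack: []
LOAD_FAST_LOAD_FAST r,r → push 147,147. Stack: [147, 147]
BINARY_OP + → 147 + 147 = 294. Stack: [294]
LOAD_FAST z → push 147. Stack: [294, 147]
LOAD_CONST → push 4. Stack: [294, 147, 4]
BINARY_OP - → 147 - 4 = 143. Stack: [294, 143]
BINARY_OP % → 294 % 143 = 8. Stack: [8]
STORE_FAST r → r=8. Stack: []
LOAD_FAST_LOAD_FAST z,a → push 147,12. Stack: [147, 12]
BINARY_OP - → 147 - 12 = 135. Stack: [135]
STORE_FAST r → r=135. Stack: []
LOAD_FAST_LOAD_FAST z,a → push 147,12. Stack: [147, 12]
BINARY_OP % → 147 % 12 = 3. Stack: [3]
STORE_FAST z → z=3. Stack: []
LOAD_FAST_LOAD_FAST r,r → push 135,135. Stack: [135, 135]
BINARY_OP * → 135 * 135 = 18225. Stack: [18225]
STORE_FAST r → r=18225. Stack: []
LOAD_FAST z → push 3. Stack: [3]
RETURN_VALUE → return 3.

3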